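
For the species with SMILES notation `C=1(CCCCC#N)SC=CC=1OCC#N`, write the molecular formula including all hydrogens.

C11H12N2OS

Heavy atoms from the SMILES: 11 C, 2 N, 1 O, 1 S.
Implicit hydrogens by atom environment:
  5 × C: 2 H each → 10
  2 × C (aromatic): 1 H each → 2
  2 × C (aromatic): no H
  2 × C: no H
  2 × N: no H
  1 × O: no H
  1 × S (aromatic): no H
  Total hydrogens = 12.
Molecular formula: C11H12N2OS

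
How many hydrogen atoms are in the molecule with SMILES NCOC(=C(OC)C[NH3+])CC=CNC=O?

18

Hydrogens are implicit in SMILES; fill each atom to its normal valence:
  3 × C: 2 H each → 6
  3 × C: 1 H each → 3
  3 × O: no H
  2 × C: no H
  1 × C: 3 H
  1 × N (charge +1): 3 H
  1 × N: 2 H
  1 × N: 1 H
  Total hydrogens = 18.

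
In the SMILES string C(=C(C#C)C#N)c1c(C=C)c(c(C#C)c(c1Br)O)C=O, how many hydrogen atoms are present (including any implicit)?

Hydrogens are implicit in SMILES; fill each atom to its normal valence:
  6 × C (aromatic): no H
  5 × C: 1 H each → 5
  4 × C: no H
  1 × Br: no H
  1 × C: 2 H
  1 × N: no H
  1 × O: 1 H
  1 × O: no H
  Total hydrogens = 8.

8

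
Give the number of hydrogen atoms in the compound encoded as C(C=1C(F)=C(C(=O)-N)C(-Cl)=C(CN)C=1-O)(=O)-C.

10

Hydrogens are implicit in SMILES; fill each atom to its normal valence:
  6 × C (aromatic): no H
  2 × C: no H
  2 × N: 2 H each → 4
  2 × O: no H
  1 × C: 3 H
  1 × C: 2 H
  1 × Cl: no H
  1 × F: no H
  1 × O: 1 H
  Total hydrogens = 10.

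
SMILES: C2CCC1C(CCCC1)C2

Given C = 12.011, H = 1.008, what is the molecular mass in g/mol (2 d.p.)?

Molecular formula: C10H18.
M = 10×12.011 + 18×1.008 = 138.25 g/mol.

138.25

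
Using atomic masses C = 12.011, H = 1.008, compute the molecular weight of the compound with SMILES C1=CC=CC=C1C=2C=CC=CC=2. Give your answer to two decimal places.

154.21

Molecular formula: C12H10.
M = 12×12.011 + 10×1.008 = 154.21 g/mol.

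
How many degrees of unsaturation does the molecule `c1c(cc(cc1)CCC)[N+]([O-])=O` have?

5

Molecular formula from the SMILES: C9H11NO2.
DoU = (2C + 2 + N − H − X)/2 = (2·9 + 2 + 1 − 11 − 0)/2 = 10/2 = 5.
(Structurally: 1 ring(s) + 4 π bond(s) = 5.)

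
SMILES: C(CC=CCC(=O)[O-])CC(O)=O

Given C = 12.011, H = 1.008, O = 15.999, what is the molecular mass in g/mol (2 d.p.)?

Molecular formula: C8H11O4-.
M = 8×12.011 + 11×1.008 + 4×15.999 = 171.17 g/mol.

171.17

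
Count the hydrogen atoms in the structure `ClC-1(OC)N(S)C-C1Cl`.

7

Hydrogens are implicit in SMILES; fill each atom to its normal valence:
  2 × Cl: no H
  1 × C: 3 H
  1 × C: 2 H
  1 × C: 1 H
  1 × C: no H
  1 × N: no H
  1 × O: no H
  1 × S: 1 H
  Total hydrogens = 7.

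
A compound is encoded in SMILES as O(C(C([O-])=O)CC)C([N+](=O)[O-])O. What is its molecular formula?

C5H8NO6-

Heavy atoms from the SMILES: 5 C, 1 N, 6 O.
Implicit hydrogens by atom environment:
  3 × O: no H
  2 × C: 1 H each → 2
  2 × O (charge -1): no H
  1 × C: 3 H
  1 × C: 2 H
  1 × C: no H
  1 × N (charge +1): no H
  1 × O: 1 H
  Total hydrogens = 8.
Net charge -1.
Molecular formula: C5H8NO6-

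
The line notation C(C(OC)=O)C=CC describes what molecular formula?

C6H10O2

Heavy atoms from the SMILES: 6 C, 2 O.
Implicit hydrogens by atom environment:
  2 × C: 3 H each → 6
  2 × C: 1 H each → 2
  2 × O: no H
  1 × C: 2 H
  1 × C: no H
  Total hydrogens = 10.
Molecular formula: C6H10O2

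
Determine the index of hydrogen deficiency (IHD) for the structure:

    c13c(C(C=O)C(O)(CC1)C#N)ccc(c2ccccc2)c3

12

Molecular formula from the SMILES: C18H15NO2.
DoU = (2C + 2 + N − H − X)/2 = (2·18 + 2 + 1 − 15 − 0)/2 = 24/2 = 12.
(Structurally: 3 ring(s) + 9 π bond(s) = 12.)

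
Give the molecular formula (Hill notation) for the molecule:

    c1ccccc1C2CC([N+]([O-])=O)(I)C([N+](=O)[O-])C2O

C11H11IN2O5

Heavy atoms from the SMILES: 11 C, 1 I, 2 N, 5 O.
Implicit hydrogens by atom environment:
  5 × C (aromatic): 1 H each → 5
  3 × C: 1 H each → 3
  2 × N (charge +1): no H
  2 × O: no H
  2 × O (charge -1): no H
  1 × C: 2 H
  1 × C: no H
  1 × C (aromatic): no H
  1 × I: no H
  1 × O: 1 H
  Total hydrogens = 11.
Molecular formula: C11H11IN2O5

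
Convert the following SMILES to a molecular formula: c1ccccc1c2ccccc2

C12H10

Heavy atoms from the SMILES: 12 C.
Implicit hydrogens by atom environment:
  10 × C (aromatic): 1 H each → 10
  2 × C (aromatic): no H
  Total hydrogens = 10.
Molecular formula: C12H10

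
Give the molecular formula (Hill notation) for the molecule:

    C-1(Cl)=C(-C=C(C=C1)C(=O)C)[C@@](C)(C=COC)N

C13H16ClNO2

Heavy atoms from the SMILES: 13 C, 1 Cl, 1 N, 2 O.
Implicit hydrogens by atom environment:
  3 × C: 3 H each → 9
  3 × C (aromatic): 1 H each → 3
  3 × C (aromatic): no H
  2 × C: 1 H each → 2
  2 × C: no H
  2 × O: no H
  1 × Cl: no H
  1 × N: 2 H
  Total hydrogens = 16.
Molecular formula: C13H16ClNO2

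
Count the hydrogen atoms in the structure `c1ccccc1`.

6

Hydrogens are implicit in SMILES; fill each atom to its normal valence:
  6 × C (aromatic): 1 H each → 6
  Total hydrogens = 6.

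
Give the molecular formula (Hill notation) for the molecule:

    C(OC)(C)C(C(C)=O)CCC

Heavy atoms from the SMILES: 9 C, 2 O.
Implicit hydrogens by atom environment:
  4 × C: 3 H each → 12
  2 × C: 2 H each → 4
  2 × C: 1 H each → 2
  2 × O: no H
  1 × C: no H
  Total hydrogens = 18.
Molecular formula: C9H18O2

C9H18O2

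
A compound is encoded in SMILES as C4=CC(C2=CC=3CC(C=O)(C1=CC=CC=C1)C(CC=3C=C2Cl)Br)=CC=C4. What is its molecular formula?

Heavy atoms from the SMILES: 1 Br, 23 C, 1 Cl, 1 O.
Implicit hydrogens by atom environment:
  12 × C (aromatic): 1 H each → 12
  6 × C (aromatic): no H
  2 × C: 2 H each → 4
  2 × C: 1 H each → 2
  1 × Br: no H
  1 × C: no H
  1 × Cl: no H
  1 × O: no H
  Total hydrogens = 18.
Molecular formula: C23H18BrClO

C23H18BrClO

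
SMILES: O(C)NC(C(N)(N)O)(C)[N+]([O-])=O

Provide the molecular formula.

Heavy atoms from the SMILES: 4 C, 4 N, 4 O.
Implicit hydrogens by atom environment:
  2 × C: 3 H each → 6
  2 × C: no H
  2 × N: 2 H each → 4
  2 × O: no H
  1 × N: 1 H
  1 × N (charge +1): no H
  1 × O: 1 H
  1 × O (charge -1): no H
  Total hydrogens = 12.
Molecular formula: C4H12N4O4

C4H12N4O4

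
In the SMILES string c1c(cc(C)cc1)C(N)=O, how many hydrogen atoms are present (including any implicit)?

Hydrogens are implicit in SMILES; fill each atom to its normal valence:
  4 × C (aromatic): 1 H each → 4
  2 × C (aromatic): no H
  1 × C: 3 H
  1 × C: no H
  1 × N: 2 H
  1 × O: no H
  Total hydrogens = 9.

9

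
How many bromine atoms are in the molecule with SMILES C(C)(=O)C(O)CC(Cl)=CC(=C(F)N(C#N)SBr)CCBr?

2

The symbol for bromine appears 2 times in the SMILES.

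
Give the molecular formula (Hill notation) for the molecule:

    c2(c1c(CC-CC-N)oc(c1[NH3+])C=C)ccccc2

C16H21N2O+

Heavy atoms from the SMILES: 16 C, 2 N, 1 O.
Implicit hydrogens by atom environment:
  5 × C: 2 H each → 10
  5 × C (aromatic): 1 H each → 5
  5 × C (aromatic): no H
  1 × C: 1 H
  1 × N (charge +1): 3 H
  1 × N: 2 H
  1 × O (aromatic): no H
  Total hydrogens = 21.
Net charge +1.
Molecular formula: C16H21N2O+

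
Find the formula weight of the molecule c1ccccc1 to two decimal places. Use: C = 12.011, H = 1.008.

Molecular formula: C6H6.
M = 6×12.011 + 6×1.008 = 78.11 g/mol.

78.11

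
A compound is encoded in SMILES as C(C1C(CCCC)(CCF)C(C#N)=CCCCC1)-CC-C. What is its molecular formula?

C19H32FN

Heavy atoms from the SMILES: 19 C, 1 F, 1 N.
Implicit hydrogens by atom environment:
  12 × C: 2 H each → 24
  3 × C: no H
  2 × C: 3 H each → 6
  2 × C: 1 H each → 2
  1 × F: no H
  1 × N: no H
  Total hydrogens = 32.
Molecular formula: C19H32FN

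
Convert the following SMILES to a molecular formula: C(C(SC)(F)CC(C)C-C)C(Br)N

C9H19BrFNS

Heavy atoms from the SMILES: 1 Br, 9 C, 1 F, 1 N, 1 S.
Implicit hydrogens by atom environment:
  3 × C: 3 H each → 9
  3 × C: 2 H each → 6
  2 × C: 1 H each → 2
  1 × Br: no H
  1 × C: no H
  1 × F: no H
  1 × N: 2 H
  1 × S: no H
  Total hydrogens = 19.
Molecular formula: C9H19BrFNS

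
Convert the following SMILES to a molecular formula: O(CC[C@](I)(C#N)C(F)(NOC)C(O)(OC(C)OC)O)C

Heavy atoms from the SMILES: 11 C, 1 F, 1 I, 2 N, 6 O.
Implicit hydrogens by atom environment:
  4 × C: 3 H each → 12
  4 × C: no H
  4 × O: no H
  2 × C: 2 H each → 4
  2 × O: 1 H each → 2
  1 × C: 1 H
  1 × F: no H
  1 × I: no H
  1 × N: 1 H
  1 × N: no H
  Total hydrogens = 20.
Molecular formula: C11H20FIN2O6

C11H20FIN2O6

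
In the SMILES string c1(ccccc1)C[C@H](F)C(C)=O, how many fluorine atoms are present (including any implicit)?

The symbol for fluorine appears 1 time in the SMILES.

1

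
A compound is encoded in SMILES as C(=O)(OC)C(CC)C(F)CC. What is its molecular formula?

Heavy atoms from the SMILES: 8 C, 1 F, 2 O.
Implicit hydrogens by atom environment:
  3 × C: 3 H each → 9
  2 × C: 2 H each → 4
  2 × C: 1 H each → 2
  2 × O: no H
  1 × C: no H
  1 × F: no H
  Total hydrogens = 15.
Molecular formula: C8H15FO2

C8H15FO2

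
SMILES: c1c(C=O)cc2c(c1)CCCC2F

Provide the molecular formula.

C11H11FO

Heavy atoms from the SMILES: 11 C, 1 F, 1 O.
Implicit hydrogens by atom environment:
  3 × C: 2 H each → 6
  3 × C (aromatic): 1 H each → 3
  3 × C (aromatic): no H
  2 × C: 1 H each → 2
  1 × F: no H
  1 × O: no H
  Total hydrogens = 11.
Molecular formula: C11H11FO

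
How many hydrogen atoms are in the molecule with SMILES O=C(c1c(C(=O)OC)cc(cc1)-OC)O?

Hydrogens are implicit in SMILES; fill each atom to its normal valence:
  4 × O: no H
  3 × C (aromatic): 1 H each → 3
  3 × C (aromatic): no H
  2 × C: 3 H each → 6
  2 × C: no H
  1 × O: 1 H
  Total hydrogens = 10.

10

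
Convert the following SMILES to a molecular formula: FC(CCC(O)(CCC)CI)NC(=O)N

Heavy atoms from the SMILES: 9 C, 1 F, 1 I, 2 N, 2 O.
Implicit hydrogens by atom environment:
  5 × C: 2 H each → 10
  2 × C: no H
  1 × C: 3 H
  1 × C: 1 H
  1 × F: no H
  1 × I: no H
  1 × N: 2 H
  1 × N: 1 H
  1 × O: 1 H
  1 × O: no H
  Total hydrogens = 18.
Molecular formula: C9H18FIN2O2

C9H18FIN2O2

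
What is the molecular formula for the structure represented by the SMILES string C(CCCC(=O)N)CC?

C7H15NO

Heavy atoms from the SMILES: 7 C, 1 N, 1 O.
Implicit hydrogens by atom environment:
  5 × C: 2 H each → 10
  1 × C: 3 H
  1 × C: no H
  1 × N: 2 H
  1 × O: no H
  Total hydrogens = 15.
Molecular formula: C7H15NO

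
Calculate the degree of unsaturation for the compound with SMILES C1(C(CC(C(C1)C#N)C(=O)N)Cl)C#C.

6

Molecular formula from the SMILES: C10H11ClN2O.
DoU = (2C + 2 + N − H − X)/2 = (2·10 + 2 + 2 − 11 − 1)/2 = 12/2 = 6.
(Structurally: 1 ring(s) + 5 π bond(s) = 6.)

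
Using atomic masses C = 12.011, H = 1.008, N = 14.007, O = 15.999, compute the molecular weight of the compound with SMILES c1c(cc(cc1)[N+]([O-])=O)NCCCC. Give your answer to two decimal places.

194.23

Molecular formula: C10H14N2O2.
M = 10×12.011 + 14×1.008 + 2×14.007 + 2×15.999 = 194.23 g/mol.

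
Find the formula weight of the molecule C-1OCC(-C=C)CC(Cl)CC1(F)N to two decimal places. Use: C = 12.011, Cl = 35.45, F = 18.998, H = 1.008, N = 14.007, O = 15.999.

Molecular formula: C9H15ClFNO.
M = 9×12.011 + 1×35.45 + 1×18.998 + 15×1.008 + 1×14.007 + 1×15.999 = 207.67 g/mol.

207.67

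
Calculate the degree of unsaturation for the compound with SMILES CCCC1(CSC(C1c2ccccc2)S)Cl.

5

Molecular formula from the SMILES: C13H17ClS2.
DoU = (2C + 2 + N − H − X)/2 = (2·13 + 2 + 0 − 17 − 1)/2 = 10/2 = 5.
(Structurally: 2 ring(s) + 3 π bond(s) = 5.)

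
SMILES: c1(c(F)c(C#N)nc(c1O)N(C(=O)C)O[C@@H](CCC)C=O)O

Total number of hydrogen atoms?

14

Hydrogens are implicit in SMILES; fill each atom to its normal valence:
  5 × C (aromatic): no H
  3 × O: no H
  2 × C: 3 H each → 6
  2 × C: 2 H each → 4
  2 × C: 1 H each → 2
  2 × C: no H
  2 × N: no H
  2 × O: 1 H each → 2
  1 × F: no H
  1 × N (aromatic): no H
  Total hydrogens = 14.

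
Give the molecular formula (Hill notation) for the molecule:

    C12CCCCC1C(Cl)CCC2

C10H17Cl

Heavy atoms from the SMILES: 10 C, 1 Cl.
Implicit hydrogens by atom environment:
  7 × C: 2 H each → 14
  3 × C: 1 H each → 3
  1 × Cl: no H
  Total hydrogens = 17.
Molecular formula: C10H17Cl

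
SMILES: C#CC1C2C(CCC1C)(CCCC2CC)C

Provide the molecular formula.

C16H26

Heavy atoms from the SMILES: 16 C.
Implicit hydrogens by atom environment:
  6 × C: 2 H each → 12
  5 × C: 1 H each → 5
  3 × C: 3 H each → 9
  2 × C: no H
  Total hydrogens = 26.
Molecular formula: C16H26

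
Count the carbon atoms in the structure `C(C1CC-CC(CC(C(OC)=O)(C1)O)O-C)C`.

The symbol for carbon appears 13 times in the SMILES.

13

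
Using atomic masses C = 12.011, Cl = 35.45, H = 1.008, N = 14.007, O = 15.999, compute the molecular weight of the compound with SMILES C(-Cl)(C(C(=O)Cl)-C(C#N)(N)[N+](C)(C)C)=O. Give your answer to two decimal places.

Molecular formula: C8H12Cl2N3O2+.
M = 8×12.011 + 2×35.45 + 12×1.008 + 3×14.007 + 2×15.999 = 253.10 g/mol.

253.10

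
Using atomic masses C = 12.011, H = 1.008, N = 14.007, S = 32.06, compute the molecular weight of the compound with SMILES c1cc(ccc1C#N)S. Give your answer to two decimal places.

135.18

Molecular formula: C7H5NS.
M = 7×12.011 + 5×1.008 + 1×14.007 + 1×32.06 = 135.18 g/mol.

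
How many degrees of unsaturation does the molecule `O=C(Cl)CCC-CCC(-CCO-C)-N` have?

Molecular formula from the SMILES: C10H20ClNO2.
DoU = (2C + 2 + N − H − X)/2 = (2·10 + 2 + 1 − 20 − 1)/2 = 2/2 = 1.
(Structurally: 0 ring(s) + 1 π bond(s) = 1.)

1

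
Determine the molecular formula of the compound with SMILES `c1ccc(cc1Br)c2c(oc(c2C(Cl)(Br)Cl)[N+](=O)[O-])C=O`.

Heavy atoms from the SMILES: 2 Br, 12 C, 2 Cl, 1 N, 4 O.
Implicit hydrogens by atom environment:
  6 × C (aromatic): no H
  4 × C (aromatic): 1 H each → 4
  2 × Br: no H
  2 × Cl: no H
  2 × O: no H
  1 × C: 1 H
  1 × C: no H
  1 × N (charge +1): no H
  1 × O (aromatic): no H
  1 × O (charge -1): no H
  Total hydrogens = 5.
Molecular formula: C12H5Br2Cl2NO4

C12H5Br2Cl2NO4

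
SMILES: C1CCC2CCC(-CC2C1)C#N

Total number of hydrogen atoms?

17

Hydrogens are implicit in SMILES; fill each atom to its normal valence:
  7 × C: 2 H each → 14
  3 × C: 1 H each → 3
  1 × C: no H
  1 × N: no H
  Total hydrogens = 17.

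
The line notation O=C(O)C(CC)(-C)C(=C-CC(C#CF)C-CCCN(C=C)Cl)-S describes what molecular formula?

C17H25ClFNO2S

Heavy atoms from the SMILES: 17 C, 1 Cl, 1 F, 1 N, 2 O, 1 S.
Implicit hydrogens by atom environment:
  7 × C: 2 H each → 14
  5 × C: no H
  3 × C: 1 H each → 3
  2 × C: 3 H each → 6
  1 × Cl: no H
  1 × F: no H
  1 × N: no H
  1 × O: 1 H
  1 × O: no H
  1 × S: 1 H
  Total hydrogens = 25.
Molecular formula: C17H25ClFNO2S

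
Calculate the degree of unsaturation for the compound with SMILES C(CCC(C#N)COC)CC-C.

Molecular formula from the SMILES: C10H19NO.
DoU = (2C + 2 + N − H − X)/2 = (2·10 + 2 + 1 − 19 − 0)/2 = 4/2 = 2.
(Structurally: 0 ring(s) + 2 π bond(s) = 2.)

2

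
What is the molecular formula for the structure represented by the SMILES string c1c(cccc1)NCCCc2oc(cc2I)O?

Heavy atoms from the SMILES: 13 C, 1 I, 1 N, 2 O.
Implicit hydrogens by atom environment:
  6 × C (aromatic): 1 H each → 6
  4 × C (aromatic): no H
  3 × C: 2 H each → 6
  1 × I: no H
  1 × N: 1 H
  1 × O: 1 H
  1 × O (aromatic): no H
  Total hydrogens = 14.
Molecular formula: C13H14INO2

C13H14INO2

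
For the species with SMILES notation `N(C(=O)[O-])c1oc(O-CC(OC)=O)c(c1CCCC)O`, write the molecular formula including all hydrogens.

Heavy atoms from the SMILES: 12 C, 1 N, 7 O.
Implicit hydrogens by atom environment:
  4 × C: 2 H each → 8
  4 × C (aromatic): no H
  4 × O: no H
  2 × C: 3 H each → 6
  2 × C: no H
  1 × N: 1 H
  1 × O: 1 H
  1 × O (aromatic): no H
  1 × O (charge -1): no H
  Total hydrogens = 16.
Net charge -1.
Molecular formula: C12H16NO7-

C12H16NO7-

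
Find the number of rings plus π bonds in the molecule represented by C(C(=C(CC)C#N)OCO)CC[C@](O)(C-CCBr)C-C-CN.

3

Molecular formula from the SMILES: C16H29BrN2O3.
DoU = (2C + 2 + N − H − X)/2 = (2·16 + 2 + 2 − 29 − 1)/2 = 6/2 = 3.
(Structurally: 0 ring(s) + 3 π bond(s) = 3.)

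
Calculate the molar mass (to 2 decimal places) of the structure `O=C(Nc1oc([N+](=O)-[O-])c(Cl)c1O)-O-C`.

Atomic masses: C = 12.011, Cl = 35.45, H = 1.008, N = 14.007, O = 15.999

236.56

Molecular formula: C6H5ClN2O6.
M = 6×12.011 + 1×35.45 + 5×1.008 + 2×14.007 + 6×15.999 = 236.56 g/mol.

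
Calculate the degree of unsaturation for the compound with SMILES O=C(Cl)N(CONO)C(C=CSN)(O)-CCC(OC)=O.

3

Molecular formula from the SMILES: C9H16ClN3O6S.
DoU = (2C + 2 + N − H − X)/2 = (2·9 + 2 + 3 − 16 − 1)/2 = 6/2 = 3.
(Structurally: 0 ring(s) + 3 π bond(s) = 3.)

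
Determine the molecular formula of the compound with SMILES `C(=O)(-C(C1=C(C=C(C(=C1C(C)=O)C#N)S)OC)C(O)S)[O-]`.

Heavy atoms from the SMILES: 13 C, 1 N, 5 O, 2 S.
Implicit hydrogens by atom environment:
  5 × C (aromatic): no H
  3 × C: no H
  3 × O: no H
  2 × C: 3 H each → 6
  2 × C: 1 H each → 2
  2 × S: 1 H each → 2
  1 × C (aromatic): 1 H
  1 × N: no H
  1 × O: 1 H
  1 × O (charge -1): no H
  Total hydrogens = 12.
Net charge -1.
Molecular formula: C13H12NO5S2-

C13H12NO5S2-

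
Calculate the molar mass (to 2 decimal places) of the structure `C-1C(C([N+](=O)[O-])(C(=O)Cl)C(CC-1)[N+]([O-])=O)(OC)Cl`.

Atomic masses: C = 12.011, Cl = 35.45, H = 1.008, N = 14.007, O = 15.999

301.08

Molecular formula: C8H10Cl2N2O6.
M = 8×12.011 + 2×35.45 + 10×1.008 + 2×14.007 + 6×15.999 = 301.08 g/mol.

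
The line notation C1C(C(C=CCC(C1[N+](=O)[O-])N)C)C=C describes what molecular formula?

C11H18N2O2

Heavy atoms from the SMILES: 11 C, 2 N, 2 O.
Implicit hydrogens by atom environment:
  7 × C: 1 H each → 7
  3 × C: 2 H each → 6
  1 × C: 3 H
  1 × N: 2 H
  1 × N (charge +1): no H
  1 × O: no H
  1 × O (charge -1): no H
  Total hydrogens = 18.
Molecular formula: C11H18N2O2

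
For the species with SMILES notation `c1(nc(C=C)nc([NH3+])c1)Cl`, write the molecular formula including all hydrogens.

C6H7ClN3+

Heavy atoms from the SMILES: 6 C, 1 Cl, 3 N.
Implicit hydrogens by atom environment:
  3 × C (aromatic): no H
  2 × N (aromatic): no H
  1 × C: 2 H
  1 × C (aromatic): 1 H
  1 × C: 1 H
  1 × Cl: no H
  1 × N (charge +1): 3 H
  Total hydrogens = 7.
Net charge +1.
Molecular formula: C6H7ClN3+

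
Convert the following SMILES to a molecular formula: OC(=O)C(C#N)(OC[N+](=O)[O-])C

Heavy atoms from the SMILES: 5 C, 2 N, 5 O.
Implicit hydrogens by atom environment:
  3 × C: no H
  3 × O: no H
  1 × C: 3 H
  1 × C: 2 H
  1 × N: no H
  1 × N (charge +1): no H
  1 × O: 1 H
  1 × O (charge -1): no H
  Total hydrogens = 6.
Molecular formula: C5H6N2O5

C5H6N2O5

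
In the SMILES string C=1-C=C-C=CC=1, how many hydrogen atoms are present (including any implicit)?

6

Hydrogens are implicit in SMILES; fill each atom to its normal valence:
  6 × C (aromatic): 1 H each → 6
  Total hydrogens = 6.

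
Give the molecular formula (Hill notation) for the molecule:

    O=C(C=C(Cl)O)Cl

Heavy atoms from the SMILES: 3 C, 2 Cl, 2 O.
Implicit hydrogens by atom environment:
  2 × C: no H
  2 × Cl: no H
  1 × C: 1 H
  1 × O: 1 H
  1 × O: no H
  Total hydrogens = 2.
Molecular formula: C3H2Cl2O2

C3H2Cl2O2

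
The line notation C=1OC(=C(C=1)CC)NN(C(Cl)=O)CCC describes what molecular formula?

Heavy atoms from the SMILES: 10 C, 1 Cl, 2 N, 2 O.
Implicit hydrogens by atom environment:
  3 × C: 2 H each → 6
  2 × C: 3 H each → 6
  2 × C (aromatic): 1 H each → 2
  2 × C (aromatic): no H
  1 × C: no H
  1 × Cl: no H
  1 × N: 1 H
  1 × N: no H
  1 × O (aromatic): no H
  1 × O: no H
  Total hydrogens = 15.
Molecular formula: C10H15ClN2O2

C10H15ClN2O2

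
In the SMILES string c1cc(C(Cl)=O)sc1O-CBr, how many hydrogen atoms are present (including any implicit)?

4

Hydrogens are implicit in SMILES; fill each atom to its normal valence:
  2 × C (aromatic): 1 H each → 2
  2 × C (aromatic): no H
  2 × O: no H
  1 × Br: no H
  1 × C: 2 H
  1 × C: no H
  1 × Cl: no H
  1 × S (aromatic): no H
  Total hydrogens = 4.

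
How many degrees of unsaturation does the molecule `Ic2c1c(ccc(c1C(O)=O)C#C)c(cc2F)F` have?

10

Molecular formula from the SMILES: C13H5F2IO2.
DoU = (2C + 2 + N − H − X)/2 = (2·13 + 2 + 0 − 5 − 3)/2 = 20/2 = 10.
(Structurally: 2 ring(s) + 8 π bond(s) = 10.)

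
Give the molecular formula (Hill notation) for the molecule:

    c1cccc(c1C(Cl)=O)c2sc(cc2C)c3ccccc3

C18H13ClOS

Heavy atoms from the SMILES: 18 C, 1 Cl, 1 O, 1 S.
Implicit hydrogens by atom environment:
  10 × C (aromatic): 1 H each → 10
  6 × C (aromatic): no H
  1 × C: 3 H
  1 × C: no H
  1 × Cl: no H
  1 × O: no H
  1 × S (aromatic): no H
  Total hydrogens = 13.
Molecular formula: C18H13ClOS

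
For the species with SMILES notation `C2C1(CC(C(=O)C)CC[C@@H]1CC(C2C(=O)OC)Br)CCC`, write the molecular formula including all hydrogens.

Heavy atoms from the SMILES: 1 Br, 17 C, 3 O.
Implicit hydrogens by atom environment:
  7 × C: 2 H each → 14
  4 × C: 1 H each → 4
  3 × C: 3 H each → 9
  3 × C: no H
  3 × O: no H
  1 × Br: no H
  Total hydrogens = 27.
Molecular formula: C17H27BrO3

C17H27BrO3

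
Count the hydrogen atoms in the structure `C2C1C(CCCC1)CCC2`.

Hydrogens are implicit in SMILES; fill each atom to its normal valence:
  8 × C: 2 H each → 16
  2 × C: 1 H each → 2
  Total hydrogens = 18.

18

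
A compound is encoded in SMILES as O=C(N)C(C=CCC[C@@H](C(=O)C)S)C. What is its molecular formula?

C10H17NO2S

Heavy atoms from the SMILES: 10 C, 1 N, 2 O, 1 S.
Implicit hydrogens by atom environment:
  4 × C: 1 H each → 4
  2 × C: 3 H each → 6
  2 × C: 2 H each → 4
  2 × C: no H
  2 × O: no H
  1 × N: 2 H
  1 × S: 1 H
  Total hydrogens = 17.
Molecular formula: C10H17NO2S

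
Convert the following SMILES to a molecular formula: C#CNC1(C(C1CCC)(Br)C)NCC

Heavy atoms from the SMILES: 1 Br, 11 C, 2 N.
Implicit hydrogens by atom environment:
  3 × C: 3 H each → 9
  3 × C: 2 H each → 6
  3 × C: no H
  2 × C: 1 H each → 2
  2 × N: 1 H each → 2
  1 × Br: no H
  Total hydrogens = 19.
Molecular formula: C11H19BrN2

C11H19BrN2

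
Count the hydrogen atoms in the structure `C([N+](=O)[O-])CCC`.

Hydrogens are implicit in SMILES; fill each atom to its normal valence:
  3 × C: 2 H each → 6
  1 × C: 3 H
  1 × N (charge +1): no H
  1 × O: no H
  1 × O (charge -1): no H
  Total hydrogens = 9.

9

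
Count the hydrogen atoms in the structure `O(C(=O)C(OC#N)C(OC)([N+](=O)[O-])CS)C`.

Hydrogens are implicit in SMILES; fill each atom to its normal valence:
  5 × O: no H
  3 × C: no H
  2 × C: 3 H each → 6
  1 × C: 2 H
  1 × C: 1 H
  1 × N (charge +1): no H
  1 × N: no H
  1 × O (charge -1): no H
  1 × S: 1 H
  Total hydrogens = 10.

10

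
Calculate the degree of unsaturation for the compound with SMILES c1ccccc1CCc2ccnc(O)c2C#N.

Molecular formula from the SMILES: C14H12N2O.
DoU = (2C + 2 + N − H − X)/2 = (2·14 + 2 + 2 − 12 − 0)/2 = 20/2 = 10.
(Structurally: 2 ring(s) + 8 π bond(s) = 10.)

10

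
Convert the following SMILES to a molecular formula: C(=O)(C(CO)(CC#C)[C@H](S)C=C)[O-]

Heavy atoms from the SMILES: 9 C, 3 O, 1 S.
Implicit hydrogens by atom environment:
  3 × C: 2 H each → 6
  3 × C: 1 H each → 3
  3 × C: no H
  1 × O: 1 H
  1 × O: no H
  1 × O (charge -1): no H
  1 × S: 1 H
  Total hydrogens = 11.
Net charge -1.
Molecular formula: C9H11O3S-

C9H11O3S-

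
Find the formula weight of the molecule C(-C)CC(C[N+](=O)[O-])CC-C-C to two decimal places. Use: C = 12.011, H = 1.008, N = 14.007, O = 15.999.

Molecular formula: C9H19NO2.
M = 9×12.011 + 19×1.008 + 1×14.007 + 2×15.999 = 173.26 g/mol.

173.26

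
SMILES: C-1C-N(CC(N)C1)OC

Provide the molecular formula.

C6H14N2O

Heavy atoms from the SMILES: 6 C, 2 N, 1 O.
Implicit hydrogens by atom environment:
  4 × C: 2 H each → 8
  1 × C: 3 H
  1 × C: 1 H
  1 × N: 2 H
  1 × N: no H
  1 × O: no H
  Total hydrogens = 14.
Molecular formula: C6H14N2O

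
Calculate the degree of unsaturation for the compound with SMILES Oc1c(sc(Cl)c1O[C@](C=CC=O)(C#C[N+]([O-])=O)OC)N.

Molecular formula from the SMILES: C11H9ClN2O6S.
DoU = (2C + 2 + N − H − X)/2 = (2·11 + 2 + 2 − 9 − 1)/2 = 16/2 = 8.
(Structurally: 1 ring(s) + 7 π bond(s) = 8.)

8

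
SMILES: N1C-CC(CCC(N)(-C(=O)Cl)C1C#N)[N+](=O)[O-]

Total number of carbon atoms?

The symbol for carbon appears 9 times in the SMILES. (Cl is a single chlorine, not C + l.)

9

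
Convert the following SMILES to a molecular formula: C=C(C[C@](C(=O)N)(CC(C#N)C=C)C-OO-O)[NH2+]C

Heavy atoms from the SMILES: 12 C, 3 N, 4 O.
Implicit hydrogens by atom environment:
  5 × C: 2 H each → 10
  4 × C: no H
  3 × O: no H
  2 × C: 1 H each → 2
  1 × C: 3 H
  1 × N: 2 H
  1 × N (charge +1): 2 H
  1 × N: no H
  1 × O: 1 H
  Total hydrogens = 20.
Net charge +1.
Molecular formula: C12H20N3O4+

C12H20N3O4+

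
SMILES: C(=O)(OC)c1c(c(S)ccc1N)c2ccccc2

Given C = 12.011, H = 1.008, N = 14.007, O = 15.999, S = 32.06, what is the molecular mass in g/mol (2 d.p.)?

259.32

Molecular formula: C14H13NO2S.
M = 14×12.011 + 13×1.008 + 1×14.007 + 2×15.999 + 1×32.06 = 259.32 g/mol.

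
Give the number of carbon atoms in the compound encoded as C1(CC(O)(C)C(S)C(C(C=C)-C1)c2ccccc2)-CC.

18

The symbol for carbon appears 18 times in the SMILES. Lowercase c denotes aromatic carbon and counts toward C.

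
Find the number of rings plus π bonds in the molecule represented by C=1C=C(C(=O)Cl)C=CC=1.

5

Molecular formula from the SMILES: C7H5ClO.
DoU = (2C + 2 + N − H − X)/2 = (2·7 + 2 + 0 − 5 − 1)/2 = 10/2 = 5.
(Structurally: 1 ring(s) + 4 π bond(s) = 5.)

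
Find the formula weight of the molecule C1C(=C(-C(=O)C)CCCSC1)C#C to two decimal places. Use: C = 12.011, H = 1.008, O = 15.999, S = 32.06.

Molecular formula: C11H14OS.
M = 11×12.011 + 14×1.008 + 1×15.999 + 1×32.06 = 194.29 g/mol.

194.29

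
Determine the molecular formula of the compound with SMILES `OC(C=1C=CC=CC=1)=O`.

C7H6O2

Heavy atoms from the SMILES: 7 C, 2 O.
Implicit hydrogens by atom environment:
  5 × C (aromatic): 1 H each → 5
  1 × C (aromatic): no H
  1 × C: no H
  1 × O: 1 H
  1 × O: no H
  Total hydrogens = 6.
Molecular formula: C7H6O2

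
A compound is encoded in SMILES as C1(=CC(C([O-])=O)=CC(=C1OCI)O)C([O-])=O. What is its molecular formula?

[C9H5IO6]2-

Heavy atoms from the SMILES: 9 C, 1 I, 6 O.
Implicit hydrogens by atom environment:
  4 × C (aromatic): no H
  3 × O: no H
  2 × C (aromatic): 1 H each → 2
  2 × C: no H
  2 × O (charge -1): no H
  1 × C: 2 H
  1 × I: no H
  1 × O: 1 H
  Total hydrogens = 5.
Net charge -2.
Molecular formula: [C9H5IO6]2-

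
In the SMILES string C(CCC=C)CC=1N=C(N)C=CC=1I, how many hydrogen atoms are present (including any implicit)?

15

Hydrogens are implicit in SMILES; fill each atom to its normal valence:
  5 × C: 2 H each → 10
  3 × C (aromatic): no H
  2 × C (aromatic): 1 H each → 2
  1 × C: 1 H
  1 × I: no H
  1 × N: 2 H
  1 × N (aromatic): no H
  Total hydrogens = 15.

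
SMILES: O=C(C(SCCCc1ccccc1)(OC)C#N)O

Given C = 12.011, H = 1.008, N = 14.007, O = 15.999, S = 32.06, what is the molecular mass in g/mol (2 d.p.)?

265.33

Molecular formula: C13H15NO3S.
M = 13×12.011 + 15×1.008 + 1×14.007 + 3×15.999 + 1×32.06 = 265.33 g/mol.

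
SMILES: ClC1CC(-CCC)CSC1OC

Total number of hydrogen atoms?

17

Hydrogens are implicit in SMILES; fill each atom to its normal valence:
  4 × C: 2 H each → 8
  3 × C: 1 H each → 3
  2 × C: 3 H each → 6
  1 × Cl: no H
  1 × O: no H
  1 × S: no H
  Total hydrogens = 17.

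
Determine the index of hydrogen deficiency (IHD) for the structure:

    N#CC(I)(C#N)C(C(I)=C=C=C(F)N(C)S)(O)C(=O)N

Molecular formula from the SMILES: C10H7FI2N4O2S.
DoU = (2C + 2 + N − H − X)/2 = (2·10 + 2 + 4 − 7 − 3)/2 = 16/2 = 8.
(Structurally: 0 ring(s) + 8 π bond(s) = 8.)

8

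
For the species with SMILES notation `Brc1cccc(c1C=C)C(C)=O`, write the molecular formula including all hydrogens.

C10H9BrO

Heavy atoms from the SMILES: 1 Br, 10 C, 1 O.
Implicit hydrogens by atom environment:
  3 × C (aromatic): 1 H each → 3
  3 × C (aromatic): no H
  1 × Br: no H
  1 × C: 3 H
  1 × C: 2 H
  1 × C: 1 H
  1 × C: no H
  1 × O: no H
  Total hydrogens = 9.
Molecular formula: C10H9BrO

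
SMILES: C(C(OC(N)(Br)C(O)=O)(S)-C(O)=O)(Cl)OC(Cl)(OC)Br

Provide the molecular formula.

C7H9Br2Cl2NO7S

Heavy atoms from the SMILES: 2 Br, 7 C, 2 Cl, 1 N, 7 O, 1 S.
Implicit hydrogens by atom environment:
  5 × C: no H
  5 × O: no H
  2 × Br: no H
  2 × Cl: no H
  2 × O: 1 H each → 2
  1 × C: 3 H
  1 × C: 1 H
  1 × N: 2 H
  1 × S: 1 H
  Total hydrogens = 9.
Molecular formula: C7H9Br2Cl2NO7S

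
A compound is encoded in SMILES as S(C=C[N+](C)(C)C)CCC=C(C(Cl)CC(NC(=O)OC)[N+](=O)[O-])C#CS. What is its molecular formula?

Heavy atoms from the SMILES: 16 C, 1 Cl, 3 N, 4 O, 2 S.
Implicit hydrogens by atom environment:
  5 × C: 1 H each → 5
  4 × C: 3 H each → 12
  4 × C: no H
  3 × C: 2 H each → 6
  3 × O: no H
  2 × N (charge +1): no H
  1 × Cl: no H
  1 × N: 1 H
  1 × O (charge -1): no H
  1 × S: 1 H
  1 × S: no H
  Total hydrogens = 25.
Net charge +1.
Molecular formula: C16H25ClN3O4S2+

C16H25ClN3O4S2+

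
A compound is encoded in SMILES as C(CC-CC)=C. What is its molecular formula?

Heavy atoms from the SMILES: 6 C.
Implicit hydrogens by atom environment:
  4 × C: 2 H each → 8
  1 × C: 3 H
  1 × C: 1 H
  Total hydrogens = 12.
Molecular formula: C6H12

C6H12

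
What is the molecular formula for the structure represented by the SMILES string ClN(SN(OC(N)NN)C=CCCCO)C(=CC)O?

C9H20ClN5O3S

Heavy atoms from the SMILES: 9 C, 1 Cl, 5 N, 3 O, 1 S.
Implicit hydrogens by atom environment:
  4 × C: 1 H each → 4
  3 × C: 2 H each → 6
  2 × N: 2 H each → 4
  2 × N: no H
  2 × O: 1 H each → 2
  1 × C: 3 H
  1 × C: no H
  1 × Cl: no H
  1 × N: 1 H
  1 × O: no H
  1 × S: no H
  Total hydrogens = 20.
Molecular formula: C9H20ClN5O3S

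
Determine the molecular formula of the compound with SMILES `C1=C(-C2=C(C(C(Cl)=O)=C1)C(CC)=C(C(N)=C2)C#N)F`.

Heavy atoms from the SMILES: 14 C, 1 Cl, 1 F, 2 N, 1 O.
Implicit hydrogens by atom environment:
  7 × C (aromatic): no H
  3 × C (aromatic): 1 H each → 3
  2 × C: no H
  1 × C: 3 H
  1 × C: 2 H
  1 × Cl: no H
  1 × F: no H
  1 × N: 2 H
  1 × N: no H
  1 × O: no H
  Total hydrogens = 10.
Molecular formula: C14H10ClFN2O

C14H10ClFN2O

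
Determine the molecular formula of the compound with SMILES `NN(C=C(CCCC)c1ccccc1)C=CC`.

C15H22N2

Heavy atoms from the SMILES: 15 C, 2 N.
Implicit hydrogens by atom environment:
  5 × C (aromatic): 1 H each → 5
  3 × C: 2 H each → 6
  3 × C: 1 H each → 3
  2 × C: 3 H each → 6
  1 × C: no H
  1 × C (aromatic): no H
  1 × N: 2 H
  1 × N: no H
  Total hydrogens = 22.
Molecular formula: C15H22N2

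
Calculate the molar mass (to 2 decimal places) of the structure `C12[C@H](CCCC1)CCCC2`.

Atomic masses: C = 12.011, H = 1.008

138.25

Molecular formula: C10H18.
M = 10×12.011 + 18×1.008 = 138.25 g/mol.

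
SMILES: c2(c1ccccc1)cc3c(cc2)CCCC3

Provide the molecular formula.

Heavy atoms from the SMILES: 16 C.
Implicit hydrogens by atom environment:
  8 × C (aromatic): 1 H each → 8
  4 × C: 2 H each → 8
  4 × C (aromatic): no H
  Total hydrogens = 16.
Molecular formula: C16H16

C16H16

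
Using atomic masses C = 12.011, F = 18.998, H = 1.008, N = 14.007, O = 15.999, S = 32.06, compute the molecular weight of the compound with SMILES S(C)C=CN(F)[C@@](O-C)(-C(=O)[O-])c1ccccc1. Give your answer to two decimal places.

270.30

Molecular formula: C12H13FNO3S-.
M = 12×12.011 + 1×18.998 + 13×1.008 + 1×14.007 + 3×15.999 + 1×32.06 = 270.30 g/mol.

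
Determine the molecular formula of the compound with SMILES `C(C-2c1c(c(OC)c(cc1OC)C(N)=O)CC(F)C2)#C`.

C15H16FNO3

Heavy atoms from the SMILES: 15 C, 1 F, 1 N, 3 O.
Implicit hydrogens by atom environment:
  5 × C (aromatic): no H
  3 × C: 1 H each → 3
  3 × O: no H
  2 × C: 3 H each → 6
  2 × C: 2 H each → 4
  2 × C: no H
  1 × C (aromatic): 1 H
  1 × F: no H
  1 × N: 2 H
  Total hydrogens = 16.
Molecular formula: C15H16FNO3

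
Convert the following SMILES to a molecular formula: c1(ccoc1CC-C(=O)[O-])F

Heavy atoms from the SMILES: 7 C, 1 F, 3 O.
Implicit hydrogens by atom environment:
  2 × C: 2 H each → 4
  2 × C (aromatic): 1 H each → 2
  2 × C (aromatic): no H
  1 × C: no H
  1 × F: no H
  1 × O (aromatic): no H
  1 × O: no H
  1 × O (charge -1): no H
  Total hydrogens = 6.
Net charge -1.
Molecular formula: C7H6FO3-

C7H6FO3-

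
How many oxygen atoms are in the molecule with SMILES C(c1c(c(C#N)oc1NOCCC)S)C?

The symbol for oxygen appears 2 times in the SMILES.

2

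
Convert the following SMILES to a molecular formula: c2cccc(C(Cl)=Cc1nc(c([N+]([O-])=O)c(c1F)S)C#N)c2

Heavy atoms from the SMILES: 14 C, 1 Cl, 1 F, 3 N, 2 O, 1 S.
Implicit hydrogens by atom environment:
  6 × C (aromatic): no H
  5 × C (aromatic): 1 H each → 5
  2 × C: no H
  1 × C: 1 H
  1 × Cl: no H
  1 × F: no H
  1 × N (aromatic): no H
  1 × N (charge +1): no H
  1 × N: no H
  1 × O: no H
  1 × O (charge -1): no H
  1 × S: 1 H
  Total hydrogens = 7.
Molecular formula: C14H7ClFN3O2S

C14H7ClFN3O2S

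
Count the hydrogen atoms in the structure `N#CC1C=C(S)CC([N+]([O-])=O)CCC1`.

12

Hydrogens are implicit in SMILES; fill each atom to its normal valence:
  4 × C: 2 H each → 8
  3 × C: 1 H each → 3
  2 × C: no H
  1 × N: no H
  1 × N (charge +1): no H
  1 × O: no H
  1 × O (charge -1): no H
  1 × S: 1 H
  Total hydrogens = 12.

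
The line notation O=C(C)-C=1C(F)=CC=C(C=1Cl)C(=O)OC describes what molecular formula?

C10H8ClFO3

Heavy atoms from the SMILES: 10 C, 1 Cl, 1 F, 3 O.
Implicit hydrogens by atom environment:
  4 × C (aromatic): no H
  3 × O: no H
  2 × C: 3 H each → 6
  2 × C (aromatic): 1 H each → 2
  2 × C: no H
  1 × Cl: no H
  1 × F: no H
  Total hydrogens = 8.
Molecular formula: C10H8ClFO3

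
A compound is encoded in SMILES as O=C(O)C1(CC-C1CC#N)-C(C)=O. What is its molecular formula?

C9H11NO3

Heavy atoms from the SMILES: 9 C, 1 N, 3 O.
Implicit hydrogens by atom environment:
  4 × C: no H
  3 × C: 2 H each → 6
  2 × O: no H
  1 × C: 3 H
  1 × C: 1 H
  1 × N: no H
  1 × O: 1 H
  Total hydrogens = 11.
Molecular formula: C9H11NO3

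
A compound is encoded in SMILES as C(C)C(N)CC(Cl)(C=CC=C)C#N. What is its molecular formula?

C10H15ClN2

Heavy atoms from the SMILES: 10 C, 1 Cl, 2 N.
Implicit hydrogens by atom environment:
  4 × C: 1 H each → 4
  3 × C: 2 H each → 6
  2 × C: no H
  1 × C: 3 H
  1 × Cl: no H
  1 × N: 2 H
  1 × N: no H
  Total hydrogens = 15.
Molecular formula: C10H15ClN2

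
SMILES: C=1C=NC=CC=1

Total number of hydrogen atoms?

Hydrogens are implicit in SMILES; fill each atom to its normal valence:
  5 × C (aromatic): 1 H each → 5
  1 × N (aromatic): no H
  Total hydrogens = 5.

5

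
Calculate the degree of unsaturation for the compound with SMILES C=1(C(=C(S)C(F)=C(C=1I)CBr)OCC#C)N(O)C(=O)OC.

Molecular formula from the SMILES: C12H10BrFINO4S.
DoU = (2C + 2 + N − H − X)/2 = (2·12 + 2 + 1 − 10 − 3)/2 = 14/2 = 7.
(Structurally: 1 ring(s) + 6 π bond(s) = 7.)

7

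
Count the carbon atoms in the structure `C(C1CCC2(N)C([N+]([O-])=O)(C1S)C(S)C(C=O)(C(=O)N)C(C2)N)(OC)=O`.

The symbol for carbon appears 14 times in the SMILES.

14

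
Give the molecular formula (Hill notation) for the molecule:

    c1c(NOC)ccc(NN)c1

C7H11N3O

Heavy atoms from the SMILES: 7 C, 3 N, 1 O.
Implicit hydrogens by atom environment:
  4 × C (aromatic): 1 H each → 4
  2 × C (aromatic): no H
  2 × N: 1 H each → 2
  1 × C: 3 H
  1 × N: 2 H
  1 × O: no H
  Total hydrogens = 11.
Molecular formula: C7H11N3O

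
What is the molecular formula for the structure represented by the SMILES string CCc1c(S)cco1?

C6H8OS

Heavy atoms from the SMILES: 6 C, 1 O, 1 S.
Implicit hydrogens by atom environment:
  2 × C (aromatic): 1 H each → 2
  2 × C (aromatic): no H
  1 × C: 3 H
  1 × C: 2 H
  1 × O (aromatic): no H
  1 × S: 1 H
  Total hydrogens = 8.
Molecular formula: C6H8OS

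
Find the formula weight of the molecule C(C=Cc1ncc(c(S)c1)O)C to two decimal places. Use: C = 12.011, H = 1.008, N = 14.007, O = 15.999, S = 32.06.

181.25

Molecular formula: C9H11NOS.
M = 9×12.011 + 11×1.008 + 1×14.007 + 1×15.999 + 1×32.06 = 181.25 g/mol.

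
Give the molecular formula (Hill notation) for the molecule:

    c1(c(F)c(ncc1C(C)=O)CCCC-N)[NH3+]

Heavy atoms from the SMILES: 11 C, 1 F, 3 N, 1 O.
Implicit hydrogens by atom environment:
  4 × C: 2 H each → 8
  4 × C (aromatic): no H
  1 × C: 3 H
  1 × C (aromatic): 1 H
  1 × C: no H
  1 × F: no H
  1 × N (charge +1): 3 H
  1 × N: 2 H
  1 × N (aromatic): no H
  1 × O: no H
  Total hydrogens = 17.
Net charge +1.
Molecular formula: C11H17FN3O+

C11H17FN3O+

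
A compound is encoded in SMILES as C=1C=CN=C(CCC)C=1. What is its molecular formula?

Heavy atoms from the SMILES: 8 C, 1 N.
Implicit hydrogens by atom environment:
  4 × C (aromatic): 1 H each → 4
  2 × C: 2 H each → 4
  1 × C: 3 H
  1 × C (aromatic): no H
  1 × N (aromatic): no H
  Total hydrogens = 11.
Molecular formula: C8H11N

C8H11N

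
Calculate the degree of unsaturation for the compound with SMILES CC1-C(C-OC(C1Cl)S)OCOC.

Molecular formula from the SMILES: C8H15ClO3S.
DoU = (2C + 2 + N − H − X)/2 = (2·8 + 2 + 0 − 15 − 1)/2 = 2/2 = 1.
(Structurally: 1 ring(s) + 0 π bond(s) = 1.)

1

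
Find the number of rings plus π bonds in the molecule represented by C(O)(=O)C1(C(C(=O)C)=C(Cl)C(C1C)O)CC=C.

Molecular formula from the SMILES: C12H15ClO4.
DoU = (2C + 2 + N − H − X)/2 = (2·12 + 2 + 0 − 15 − 1)/2 = 10/2 = 5.
(Structurally: 1 ring(s) + 4 π bond(s) = 5.)

5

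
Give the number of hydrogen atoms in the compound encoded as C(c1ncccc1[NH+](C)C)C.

Hydrogens are implicit in SMILES; fill each atom to its normal valence:
  3 × C: 3 H each → 9
  3 × C (aromatic): 1 H each → 3
  2 × C (aromatic): no H
  1 × C: 2 H
  1 × N (charge +1): 1 H
  1 × N (aromatic): no H
  Total hydrogens = 15.

15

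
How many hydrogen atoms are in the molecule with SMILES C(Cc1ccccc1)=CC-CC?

16

Hydrogens are implicit in SMILES; fill each atom to its normal valence:
  5 × C (aromatic): 1 H each → 5
  3 × C: 2 H each → 6
  2 × C: 1 H each → 2
  1 × C: 3 H
  1 × C (aromatic): no H
  Total hydrogens = 16.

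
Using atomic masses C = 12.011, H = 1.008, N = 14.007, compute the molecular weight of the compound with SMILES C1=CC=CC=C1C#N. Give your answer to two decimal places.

103.12

Molecular formula: C7H5N.
M = 7×12.011 + 5×1.008 + 1×14.007 = 103.12 g/mol.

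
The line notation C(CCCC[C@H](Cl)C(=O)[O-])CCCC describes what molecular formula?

C11H20ClO2-

Heavy atoms from the SMILES: 11 C, 1 Cl, 2 O.
Implicit hydrogens by atom environment:
  8 × C: 2 H each → 16
  1 × C: 3 H
  1 × C: 1 H
  1 × C: no H
  1 × Cl: no H
  1 × O: no H
  1 × O (charge -1): no H
  Total hydrogens = 20.
Net charge -1.
Molecular formula: C11H20ClO2-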